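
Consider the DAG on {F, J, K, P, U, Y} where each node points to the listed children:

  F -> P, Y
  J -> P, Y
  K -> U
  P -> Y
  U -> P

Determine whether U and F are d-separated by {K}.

Yes

We examine all 3 paths between U and F:
Path 1: U → P ← J → Y ← F
  P is a collider here and neither P nor any of its descendants is conditioned on, so the collider stays closed — the path is blocked at P.
Path 2: U → P → Y ← F
  Y is a collider here and neither Y nor any of its descendants is conditioned on, so the collider stays closed — the path is blocked at Y.
Path 3: U → P ← F
  P is a collider here and neither P nor any of its descendants is conditioned on, so the collider stays closed — the path is blocked at P.
Since every path is blocked, d-separation holds.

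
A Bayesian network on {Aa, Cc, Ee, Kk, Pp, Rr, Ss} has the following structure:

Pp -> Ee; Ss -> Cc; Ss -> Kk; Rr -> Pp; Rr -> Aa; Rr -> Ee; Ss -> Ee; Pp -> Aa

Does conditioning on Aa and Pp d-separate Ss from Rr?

3 paths connect Ss and Rr; each must be blocked for d-separation to hold:
Path 1: Ss → Ee ← Pp → Aa ← Rr
  Ee is a collider here and neither Ee nor any of its descendants is conditioned on, so the collider stays closed — the path is blocked at Ee.
Path 2: Ss → Ee ← Pp ← Rr
  Ee is a collider here and neither Ee nor any of its descendants is conditioned on, so the collider stays closed — the path is blocked at Ee.
Path 3: Ss → Ee ← Rr
  Ee is a collider here and neither Ee nor any of its descendants is conditioned on, so the collider stays closed — the path is blocked at Ee.
Since every path is blocked, d-separation holds.

Yes — Ss and Rr are d-separated given {Aa, Pp}.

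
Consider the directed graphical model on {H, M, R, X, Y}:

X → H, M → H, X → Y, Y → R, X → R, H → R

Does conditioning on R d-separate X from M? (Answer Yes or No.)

No — X and M are not d-separated given {R}.

3 paths connect X and M; each must be blocked for d-separation to hold:
  1. X → H ← M — H:collider[open] ⇒ active
  2. X → R ← H ← M — R:collider[open]; H:chain[open] ⇒ active
  3. X → Y → R ← H ← M — Y:chain[open]; R:collider[open]; H:chain[open] ⇒ active
Since the path X → H ← M is active, X and M are not d-separated given {R}.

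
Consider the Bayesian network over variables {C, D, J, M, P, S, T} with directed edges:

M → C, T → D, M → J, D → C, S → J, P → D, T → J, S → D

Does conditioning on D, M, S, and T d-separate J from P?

Yes

There are 3 undirected paths between J and P; checking each against the conditioning set {D, M, S, T}:
Path 1: J ← T → D ← P
  T is a fork here and T is conditioned on, so the path is blocked at T.
Path 2: J ← S → D ← P
  S is a fork here and S is conditioned on, so the path is blocked at S.
Path 3: J ← M → C ← D ← P
  M is a fork here and M is conditioned on, so the path is blocked at M.
Every path is blocked, so J and P are d-separated given {D, M, S, T}.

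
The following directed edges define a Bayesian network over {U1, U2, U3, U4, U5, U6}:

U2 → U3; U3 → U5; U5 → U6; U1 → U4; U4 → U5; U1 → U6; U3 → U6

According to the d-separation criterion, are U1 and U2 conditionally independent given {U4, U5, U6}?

No

There are 4 undirected paths between U1 and U2; checking each against the conditioning set {U4, U5, U6}:
Path 1: U1 → U4 → U5 ← U3 ← U2
  U4 is a chain here and U4 is conditioned on, so the path is blocked at U4.
Path 2: U1 → U4 → U5 → U6 ← U3 ← U2
  U4 is a chain here and U4 is conditioned on, so the path is blocked at U4.
Path 3: U1 → U6 ← U3 ← U2
  U6 is a collider and U6 is conditioned on, which opens it; U3 is a chain and U3 is not conditioned on — no node blocks this path, so it is active.
Path 4: U1 → U6 ← U5 ← U3 ← U2
  U5 is a chain here and U5 is conditioned on, so the path is blocked at U5.
Because an active path exists, U1 and U2 are not d-separated.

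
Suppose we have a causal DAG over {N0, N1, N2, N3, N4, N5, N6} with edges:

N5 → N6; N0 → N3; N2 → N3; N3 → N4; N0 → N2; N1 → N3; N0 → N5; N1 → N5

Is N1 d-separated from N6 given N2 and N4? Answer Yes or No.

No

3 paths connect N1 and N6; each must be blocked for d-separation to hold:
Path 1: N1 → N5 → N6
  N5 is a chain and N5 is not conditioned on — no node blocks this path, so it is active.
Path 2: N1 → N3 ← N0 → N5 → N6
  N3 is a collider and its descendant N4 is conditioned on, which opens it; N0 is a fork and N0 is not conditioned on; N5 is a chain and N5 is not conditioned on — no node blocks this path, so it is active.
Path 3: N1 → N3 ← N2 ← N0 → N5 → N6
  N2 is a chain here and N2 is conditioned on, so the path is blocked at N2.
At least one path is unblocked, so d-separation fails.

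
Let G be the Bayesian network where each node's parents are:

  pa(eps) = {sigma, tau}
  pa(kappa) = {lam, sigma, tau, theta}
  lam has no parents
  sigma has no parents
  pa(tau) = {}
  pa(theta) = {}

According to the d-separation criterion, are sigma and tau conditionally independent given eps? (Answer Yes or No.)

Enumerating the 2 paths from sigma to tau and testing each for blocking by {eps}:
  1. sigma → eps ← tau — eps:collider[open] ⇒ active
  2. sigma → kappa ← tau — kappa:collider[blocks] ⇒ blocked
Since the path sigma → eps ← tau is active, sigma and tau are not d-separated given {eps}.

No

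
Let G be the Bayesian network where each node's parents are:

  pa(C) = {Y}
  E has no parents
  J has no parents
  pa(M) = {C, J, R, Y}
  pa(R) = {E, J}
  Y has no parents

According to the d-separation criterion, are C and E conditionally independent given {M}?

4 paths connect C and E; each must be blocked for d-separation to hold:
  1. C ← Y → M ← R ← E — Y:fork[open]; M:collider[open]; R:chain[open] ⇒ active
  2. C ← Y → M ← J → R ← E — Y:fork[open]; M:collider[open]; J:fork[open]; R:collider[open] ⇒ active
  3. C → M ← R ← E — M:collider[open]; R:chain[open] ⇒ active
  4. C → M ← J → R ← E — M:collider[open]; J:fork[open]; R:collider[open] ⇒ active
Since the path C ← Y → M ← R ← E is active, C and E are not d-separated given {M}.

No — C and E are not d-separated given {M}.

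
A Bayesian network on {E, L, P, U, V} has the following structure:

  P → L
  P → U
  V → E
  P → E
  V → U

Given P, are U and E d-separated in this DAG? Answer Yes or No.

No

Enumerating the 2 paths from U to E and testing each for blocking by {P}:
Path 1: U ← V → E
  V is a fork and V is not conditioned on — no node blocks this path, so it is active.
Path 2: U ← P → E
  P is a fork here and P is conditioned on, so the path is blocked at P.
Since the path U ← V → E is active, U and E are not d-separated given {P}.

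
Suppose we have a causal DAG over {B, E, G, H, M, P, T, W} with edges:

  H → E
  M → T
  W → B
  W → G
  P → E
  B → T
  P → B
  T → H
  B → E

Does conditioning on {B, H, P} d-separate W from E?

Yes — W and E are d-separated given {B, H, P}.

3 paths connect W and E; each must be blocked for d-separation to hold:
  1. W → B → E — B:chain[blocks] ⇒ blocked
  2. W → B ← P → E — B:collider[open]; P:fork[blocks] ⇒ blocked
  3. W → B → T → H → E — B:chain[blocks]; T:chain[open]; H:chain[blocks] ⇒ blocked
All paths are blocked; W ⊥ E | {B, H, P} holds.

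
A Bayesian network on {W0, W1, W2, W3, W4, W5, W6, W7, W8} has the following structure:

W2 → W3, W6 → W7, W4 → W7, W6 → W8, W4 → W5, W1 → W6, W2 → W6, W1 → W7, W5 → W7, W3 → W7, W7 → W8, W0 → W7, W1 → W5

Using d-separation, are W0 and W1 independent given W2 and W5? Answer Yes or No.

Yes

Enumerating the 6 paths from W0 to W1 and testing each for blocking by {W2, W5}:
  1. W0 → W7 → W8 ← W6 ← W1 — W7:chain[open]; W8:collider[blocks]; W6:chain[open] ⇒ blocked
  2. W0 → W7 ← W5 ← W1 — W7:collider[blocks]; W5:chain[blocks] ⇒ blocked
  3. W0 → W7 ← W1 — W7:collider[blocks] ⇒ blocked
  4. W0 → W7 ← W4 → W5 ← W1 — W7:collider[blocks]; W4:fork[open]; W5:collider[open] ⇒ blocked
  5. W0 → W7 ← W3 ← W2 → W6 ← W1 — W7:collider[blocks]; W3:chain[open]; W2:fork[blocks]; W6:collider[blocks] ⇒ blocked
  6. W0 → W7 ← W6 ← W1 — W7:collider[blocks]; W6:chain[open] ⇒ blocked
Every path is blocked, so W0 and W1 are d-separated given {W2, W5}.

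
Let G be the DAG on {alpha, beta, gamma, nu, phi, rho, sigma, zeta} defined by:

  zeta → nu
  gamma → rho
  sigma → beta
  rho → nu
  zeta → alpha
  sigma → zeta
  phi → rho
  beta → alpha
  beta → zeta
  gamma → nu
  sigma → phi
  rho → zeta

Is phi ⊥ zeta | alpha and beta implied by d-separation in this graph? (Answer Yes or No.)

We examine all 6 paths between phi and zeta:
Path 1: phi → rho ← gamma → nu ← zeta
  nu is a collider here and neither nu nor any of its descendants is conditioned on, so the collider stays closed — the path is blocked at nu.
Path 2: phi → rho → zeta
  rho is a chain and rho is not conditioned on — no node blocks this path, so it is active.
Path 3: phi → rho → nu ← zeta
  nu is a collider here and neither nu nor any of its descendants is conditioned on, so the collider stays closed — the path is blocked at nu.
Path 4: phi ← sigma → beta → alpha ← zeta
  beta is a chain here and beta is conditioned on, so the path is blocked at beta.
Path 5: phi ← sigma → beta → zeta
  beta is a chain here and beta is conditioned on, so the path is blocked at beta.
Path 6: phi ← sigma → zeta
  sigma is a fork and sigma is not conditioned on — no node blocks this path, so it is active.
Since the path phi → rho → zeta is active, phi and zeta are not d-separated given {alpha, beta}.

No — phi and zeta are not d-separated given {alpha, beta}.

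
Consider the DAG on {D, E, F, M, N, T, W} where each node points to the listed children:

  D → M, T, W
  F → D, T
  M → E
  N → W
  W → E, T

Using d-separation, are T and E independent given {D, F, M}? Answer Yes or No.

There are 6 undirected paths between T and E; checking each against the conditioning set {D, F, M}:
Path 1: T ← F → D → M → E
  F is a fork here and F is conditioned on, so the path is blocked at F.
Path 2: T ← F → D → W → E
  F is a fork here and F is conditioned on, so the path is blocked at F.
Path 3: T ← W → E
  W is a fork and W is not conditioned on — no node blocks this path, so it is active.
Path 4: T ← W ← D → M → E
  D is a fork here and D is conditioned on, so the path is blocked at D.
Path 5: T ← D → M → E
  D is a fork here and D is conditioned on, so the path is blocked at D.
Path 6: T ← D → W → E
  D is a fork here and D is conditioned on, so the path is blocked at D.
At least one path is unblocked, so d-separation fails.

No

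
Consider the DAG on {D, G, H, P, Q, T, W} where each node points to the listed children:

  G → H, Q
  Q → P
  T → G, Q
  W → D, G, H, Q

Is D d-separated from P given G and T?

We examine all 5 paths between D and P:
  1. D ← W → G ← T → Q → P — W:fork[open]; G:collider[open]; T:fork[blocks]; Q:chain[open] ⇒ blocked
  2. D ← W → G → Q → P — W:fork[open]; G:chain[blocks]; Q:chain[open] ⇒ blocked
  3. D ← W → H ← G ← T → Q → P — W:fork[open]; H:collider[blocks]; G:chain[blocks]; T:fork[blocks]; Q:chain[open] ⇒ blocked
  4. D ← W → H ← G → Q → P — W:fork[open]; H:collider[blocks]; G:fork[blocks]; Q:chain[open] ⇒ blocked
  5. D ← W → Q → P — W:fork[open]; Q:chain[open] ⇒ active
Because an active path exists, D and P are not d-separated.

No — D and P are not d-separated given {G, T}.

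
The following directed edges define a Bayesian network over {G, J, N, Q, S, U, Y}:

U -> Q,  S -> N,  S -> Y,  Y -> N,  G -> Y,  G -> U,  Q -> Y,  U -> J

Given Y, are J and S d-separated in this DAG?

No

There are 4 undirected paths between J and S; checking each against the conditioning set {Y}:
  1. J ← U → Q → Y ← S — U:fork[open]; Q:chain[open]; Y:collider[open] ⇒ active
  2. J ← U → Q → Y → N ← S — U:fork[open]; Q:chain[open]; Y:chain[blocks]; N:collider[blocks] ⇒ blocked
  3. J ← U ← G → Y ← S — U:chain[open]; G:fork[open]; Y:collider[open] ⇒ active
  4. J ← U ← G → Y → N ← S — U:chain[open]; G:fork[open]; Y:chain[blocks]; N:collider[blocks] ⇒ blocked
Because an active path exists, J and S are not d-separated.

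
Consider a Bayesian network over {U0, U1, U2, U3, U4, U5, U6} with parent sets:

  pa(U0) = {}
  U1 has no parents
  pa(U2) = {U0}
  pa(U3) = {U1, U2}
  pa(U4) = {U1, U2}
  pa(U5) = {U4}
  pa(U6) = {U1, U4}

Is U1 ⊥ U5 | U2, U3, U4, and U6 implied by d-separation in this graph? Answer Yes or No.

Yes

We examine all 3 paths between U1 and U5:
Path 1: U1 → U4 → U5
  U4 is a chain here and U4 is conditioned on, so the path is blocked at U4.
Path 2: U1 → U6 ← U4 → U5
  U4 is a fork here and U4 is conditioned on, so the path is blocked at U4.
Path 3: U1 → U3 ← U2 → U4 → U5
  U2 is a fork here and U2 is conditioned on, so the path is blocked at U2.
All paths are blocked; U1 ⊥ U5 | {U2, U3, U4, U6} holds.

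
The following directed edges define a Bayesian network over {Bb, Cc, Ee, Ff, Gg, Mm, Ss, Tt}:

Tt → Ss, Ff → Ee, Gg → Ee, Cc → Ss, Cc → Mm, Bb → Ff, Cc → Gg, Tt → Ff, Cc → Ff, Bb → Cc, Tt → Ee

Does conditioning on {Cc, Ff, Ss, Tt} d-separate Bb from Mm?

Yes

6 paths connect Bb and Mm; each must be blocked for d-separation to hold:
Path 1: Bb → Cc → Mm
  Cc is a chain here and Cc is conditioned on, so the path is blocked at Cc.
Path 2: Bb → Ff ← Tt → Ee ← Gg ← Cc → Mm
  Tt is a fork here and Tt is conditioned on, so the path is blocked at Tt.
Path 3: Bb → Ff ← Tt → Ss ← Cc → Mm
  Tt is a fork here and Tt is conditioned on, so the path is blocked at Tt.
Path 4: Bb → Ff → Ee ← Gg ← Cc → Mm
  Ff is a chain here and Ff is conditioned on, so the path is blocked at Ff.
Path 5: Bb → Ff → Ee ← Tt → Ss ← Cc → Mm
  Ff is a chain here and Ff is conditioned on, so the path is blocked at Ff.
Path 6: Bb → Ff ← Cc → Mm
  Cc is a fork here and Cc is conditioned on, so the path is blocked at Cc.
Every path is blocked, so Bb and Mm are d-separated given {Cc, Ff, Ss, Tt}.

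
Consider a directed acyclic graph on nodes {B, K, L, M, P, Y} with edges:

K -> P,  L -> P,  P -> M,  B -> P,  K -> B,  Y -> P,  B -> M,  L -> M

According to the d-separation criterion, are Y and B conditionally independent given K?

Yes

4 paths connect Y and B; each must be blocked for d-separation to hold:
  1. Y → P ← K → B — P:collider[blocks]; K:fork[blocks] ⇒ blocked
  2. Y → P ← L → M ← B — P:collider[blocks]; L:fork[open]; M:collider[blocks] ⇒ blocked
  3. Y → P → M ← B — P:chain[open]; M:collider[blocks] ⇒ blocked
  4. Y → P ← B — P:collider[blocks] ⇒ blocked
Every path is blocked, so Y and B are d-separated given {K}.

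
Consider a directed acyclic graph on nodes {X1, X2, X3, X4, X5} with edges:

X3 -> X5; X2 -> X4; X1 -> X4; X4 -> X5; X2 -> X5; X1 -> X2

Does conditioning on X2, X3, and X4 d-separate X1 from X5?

4 paths connect X1 and X5; each must be blocked for d-separation to hold:
Path 1: X1 → X2 → X5
  X2 is a chain here and X2 is conditioned on, so the path is blocked at X2.
Path 2: X1 → X2 → X4 → X5
  X2 is a chain here and X2 is conditioned on, so the path is blocked at X2.
Path 3: X1 → X4 ← X2 → X5
  X2 is a fork here and X2 is conditioned on, so the path is blocked at X2.
Path 4: X1 → X4 → X5
  X4 is a chain here and X4 is conditioned on, so the path is blocked at X4.
All paths are blocked; X1 ⊥ X5 | {X2, X3, X4} holds.

Yes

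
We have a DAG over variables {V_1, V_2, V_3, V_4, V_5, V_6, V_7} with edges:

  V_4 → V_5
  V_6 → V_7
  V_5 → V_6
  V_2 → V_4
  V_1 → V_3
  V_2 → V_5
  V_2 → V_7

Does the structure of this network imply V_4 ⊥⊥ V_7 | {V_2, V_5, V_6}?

We examine all 4 paths between V_4 and V_7:
Path 1: V_4 → V_5 → V_6 → V_7
  V_5 is a chain here and V_5 is conditioned on, so the path is blocked at V_5.
Path 2: V_4 → V_5 ← V_2 → V_7
  V_2 is a fork here and V_2 is conditioned on, so the path is blocked at V_2.
Path 3: V_4 ← V_2 → V_5 → V_6 → V_7
  V_2 is a fork here and V_2 is conditioned on, so the path is blocked at V_2.
Path 4: V_4 ← V_2 → V_7
  V_2 is a fork here and V_2 is conditioned on, so the path is blocked at V_2.
All paths are blocked; V_4 ⊥ V_7 | {V_2, V_5, V_6} holds.

Yes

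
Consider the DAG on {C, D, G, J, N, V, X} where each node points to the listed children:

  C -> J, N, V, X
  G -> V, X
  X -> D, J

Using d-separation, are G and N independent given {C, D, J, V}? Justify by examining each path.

Yes

3 paths connect G and N; each must be blocked for d-separation to hold:
Path 1: G → X → J ← C → N
  C is a fork here and C is conditioned on, so the path is blocked at C.
Path 2: G → X ← C → N
  C is a fork here and C is conditioned on, so the path is blocked at C.
Path 3: G → V ← C → N
  C is a fork here and C is conditioned on, so the path is blocked at C.
Since every path is blocked, d-separation holds.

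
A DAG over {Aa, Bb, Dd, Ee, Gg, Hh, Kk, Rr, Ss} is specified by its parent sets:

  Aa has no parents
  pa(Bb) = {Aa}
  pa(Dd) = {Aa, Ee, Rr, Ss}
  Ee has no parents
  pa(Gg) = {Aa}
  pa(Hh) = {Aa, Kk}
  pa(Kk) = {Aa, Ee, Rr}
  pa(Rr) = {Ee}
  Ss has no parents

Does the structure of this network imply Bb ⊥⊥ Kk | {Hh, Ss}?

No

Enumerating the 6 paths from Bb to Kk and testing each for blocking by {Hh, Ss}:
  1. Bb ← Aa → Kk — Aa:fork[open] ⇒ active
  2. Bb ← Aa → Dd ← Rr → Kk — Aa:fork[open]; Dd:collider[blocks]; Rr:fork[open] ⇒ blocked
  3. Bb ← Aa → Dd ← Rr ← Ee → Kk — Aa:fork[open]; Dd:collider[blocks]; Rr:chain[open]; Ee:fork[open] ⇒ blocked
  4. Bb ← Aa → Dd ← Ee → Rr → Kk — Aa:fork[open]; Dd:collider[blocks]; Ee:fork[open]; Rr:chain[open] ⇒ blocked
  5. Bb ← Aa → Dd ← Ee → Kk — Aa:fork[open]; Dd:collider[blocks]; Ee:fork[open] ⇒ blocked
  6. Bb ← Aa → Hh ← Kk — Aa:fork[open]; Hh:collider[open] ⇒ active
Since the path Bb ← Aa → Kk is active, Bb and Kk are not d-separated given {Hh, Ss}.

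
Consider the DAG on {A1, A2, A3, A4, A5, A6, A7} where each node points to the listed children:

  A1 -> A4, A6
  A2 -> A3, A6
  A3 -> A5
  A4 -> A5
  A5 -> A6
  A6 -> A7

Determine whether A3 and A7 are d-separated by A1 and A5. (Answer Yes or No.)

We examine all 3 paths between A3 and A7:
  1. A3 ← A2 → A6 → A7 — A2:fork[open]; A6:chain[open] ⇒ active
  2. A3 → A5 → A6 → A7 — A5:chain[blocks]; A6:chain[open] ⇒ blocked
  3. A3 → A5 ← A4 ← A1 → A6 → A7 — A5:collider[open]; A4:chain[open]; A1:fork[blocks]; A6:chain[open] ⇒ blocked
Since the path A3 ← A2 → A6 → A7 is active, A3 and A7 are not d-separated given {A1, A5}.

No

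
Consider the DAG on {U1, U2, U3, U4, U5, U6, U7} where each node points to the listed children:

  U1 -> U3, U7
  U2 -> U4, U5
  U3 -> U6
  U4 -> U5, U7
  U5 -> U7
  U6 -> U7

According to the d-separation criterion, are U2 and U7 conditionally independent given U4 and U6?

We examine all 4 paths between U2 and U7:
  1. U2 → U4 → U5 → U7 — U4:chain[blocks]; U5:chain[open] ⇒ blocked
  2. U2 → U4 → U7 — U4:chain[blocks] ⇒ blocked
  3. U2 → U5 ← U4 → U7 — U5:collider[blocks]; U4:fork[blocks] ⇒ blocked
  4. U2 → U5 → U7 — U5:chain[open] ⇒ active
Since the path U2 → U5 → U7 is active, U2 and U7 are not d-separated given {U4, U6}.

No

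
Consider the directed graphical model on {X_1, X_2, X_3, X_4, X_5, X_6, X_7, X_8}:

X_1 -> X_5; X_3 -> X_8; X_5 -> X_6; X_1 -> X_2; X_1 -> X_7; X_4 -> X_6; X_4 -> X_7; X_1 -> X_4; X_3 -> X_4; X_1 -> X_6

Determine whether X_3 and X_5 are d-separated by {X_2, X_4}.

No

Enumerating the 6 paths from X_3 to X_5 and testing each for blocking by {X_2, X_4}:
  1. X_3 → X_4 → X_7 ← X_1 → X_6 ← X_5 — X_4:chain[blocks]; X_7:collider[blocks]; X_1:fork[open]; X_6:collider[blocks] ⇒ blocked
  2. X_3 → X_4 → X_7 ← X_1 → X_5 — X_4:chain[blocks]; X_7:collider[blocks]; X_1:fork[open] ⇒ blocked
  3. X_3 → X_4 → X_6 ← X_5 — X_4:chain[blocks]; X_6:collider[blocks] ⇒ blocked
  4. X_3 → X_4 → X_6 ← X_1 → X_5 — X_4:chain[blocks]; X_6:collider[blocks]; X_1:fork[open] ⇒ blocked
  5. X_3 → X_4 ← X_1 → X_6 ← X_5 — X_4:collider[open]; X_1:fork[open]; X_6:collider[blocks] ⇒ blocked
  6. X_3 → X_4 ← X_1 → X_5 — X_4:collider[open]; X_1:fork[open] ⇒ active
Since the path X_3 → X_4 ← X_1 → X_5 is active, X_3 and X_5 are not d-separated given {X_2, X_4}.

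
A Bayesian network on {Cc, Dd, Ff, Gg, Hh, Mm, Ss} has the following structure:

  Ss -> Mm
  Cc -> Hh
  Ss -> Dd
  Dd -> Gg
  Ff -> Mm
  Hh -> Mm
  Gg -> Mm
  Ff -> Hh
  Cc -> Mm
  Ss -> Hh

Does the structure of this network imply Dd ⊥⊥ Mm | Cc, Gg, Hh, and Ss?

Yes — Dd and Mm are d-separated given {Cc, Gg, Hh, Ss}.

There are 5 undirected paths between Dd and Mm; checking each against the conditioning set {Cc, Gg, Hh, Ss}:
Path 1: Dd ← Ss → Mm
  Ss is a fork here and Ss is conditioned on, so the path is blocked at Ss.
Path 2: Dd ← Ss → Hh ← Ff → Mm
  Ss is a fork here and Ss is conditioned on, so the path is blocked at Ss.
Path 3: Dd ← Ss → Hh ← Cc → Mm
  Ss is a fork here and Ss is conditioned on, so the path is blocked at Ss.
Path 4: Dd ← Ss → Hh → Mm
  Ss is a fork here and Ss is conditioned on, so the path is blocked at Ss.
Path 5: Dd → Gg → Mm
  Gg is a chain here and Gg is conditioned on, so the path is blocked at Gg.
Every path is blocked, so Dd and Mm are d-separated given {Cc, Gg, Hh, Ss}.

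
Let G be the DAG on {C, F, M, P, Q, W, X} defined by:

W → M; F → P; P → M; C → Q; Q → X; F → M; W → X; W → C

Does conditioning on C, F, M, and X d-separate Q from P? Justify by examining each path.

No

We examine all 4 paths between Q and P:
Path 1: Q → X ← W → M ← F → P
  F is a fork here and F is conditioned on, so the path is blocked at F.
Path 2: Q → X ← W → M ← P
  X is a collider and X is conditioned on, which opens it; W is a fork and W is not conditioned on; M is a collider and M is conditioned on, which opens it — no node blocks this path, so it is active.
Path 3: Q ← C ← W → M ← F → P
  C is a chain here and C is conditioned on, so the path is blocked at C.
Path 4: Q ← C ← W → M ← P
  C is a chain here and C is conditioned on, so the path is blocked at C.
Because an active path exists, Q and P are not d-separated.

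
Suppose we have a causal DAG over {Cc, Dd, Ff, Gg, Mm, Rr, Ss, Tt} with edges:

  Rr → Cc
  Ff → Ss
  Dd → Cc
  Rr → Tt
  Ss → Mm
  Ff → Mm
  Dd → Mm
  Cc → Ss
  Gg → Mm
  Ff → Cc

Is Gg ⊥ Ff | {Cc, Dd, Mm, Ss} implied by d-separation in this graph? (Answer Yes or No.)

5 paths connect Gg and Ff; each must be blocked for d-separation to hold:
  1. Gg → Mm ← Dd → Cc → Ss ← Ff — Mm:collider[open]; Dd:fork[blocks]; Cc:chain[blocks]; Ss:collider[open] ⇒ blocked
  2. Gg → Mm ← Dd → Cc ← Ff — Mm:collider[open]; Dd:fork[blocks]; Cc:collider[open] ⇒ blocked
  3. Gg → Mm ← Ss ← Cc ← Ff — Mm:collider[open]; Ss:chain[blocks]; Cc:chain[blocks] ⇒ blocked
  4. Gg → Mm ← Ss ← Ff — Mm:collider[open]; Ss:chain[blocks] ⇒ blocked
  5. Gg → Mm ← Ff — Mm:collider[open] ⇒ active
Because an active path exists, Gg and Ff are not d-separated.

No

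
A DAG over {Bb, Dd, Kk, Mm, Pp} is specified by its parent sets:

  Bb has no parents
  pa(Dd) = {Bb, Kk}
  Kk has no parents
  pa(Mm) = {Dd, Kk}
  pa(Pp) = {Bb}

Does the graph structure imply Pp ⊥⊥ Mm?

No

We examine all 2 paths between Pp and Mm:
Path 1: Pp ← Bb → Dd ← Kk → Mm
  Dd is a collider here and neither Dd nor any of its descendants is conditioned on, so the collider stays closed — the path is blocked at Dd.
Path 2: Pp ← Bb → Dd → Mm
  Bb is a fork and Bb is not conditioned on; Dd is a chain and Dd is not conditioned on — no node blocks this path, so it is active.
Because an active path exists, Pp and Mm are not d-separated.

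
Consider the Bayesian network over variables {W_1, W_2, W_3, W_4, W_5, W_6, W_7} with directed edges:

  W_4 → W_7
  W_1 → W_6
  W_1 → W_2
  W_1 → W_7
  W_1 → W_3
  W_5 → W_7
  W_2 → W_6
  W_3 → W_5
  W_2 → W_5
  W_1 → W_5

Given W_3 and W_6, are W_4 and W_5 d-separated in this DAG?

We examine all 5 paths between W_4 and W_5:
Path 1: W_4 → W_7 ← W_1 → W_3 → W_5
  W_7 is a collider here and neither W_7 nor any of its descendants is conditioned on, so the collider stays closed — the path is blocked at W_7.
Path 2: W_4 → W_7 ← W_1 → W_5
  W_7 is a collider here and neither W_7 nor any of its descendants is conditioned on, so the collider stays closed — the path is blocked at W_7.
Path 3: W_4 → W_7 ← W_1 → W_2 → W_5
  W_7 is a collider here and neither W_7 nor any of its descendants is conditioned on, so the collider stays closed — the path is blocked at W_7.
Path 4: W_4 → W_7 ← W_1 → W_6 ← W_2 → W_5
  W_7 is a collider here and neither W_7 nor any of its descendants is conditioned on, so the collider stays closed — the path is blocked at W_7.
Path 5: W_4 → W_7 ← W_5
  W_7 is a collider here and neither W_7 nor any of its descendants is conditioned on, so the collider stays closed — the path is blocked at W_7.
Every path is blocked, so W_4 and W_5 are d-separated given {W_3, W_6}.

Yes — W_4 and W_5 are d-separated given {W_3, W_6}.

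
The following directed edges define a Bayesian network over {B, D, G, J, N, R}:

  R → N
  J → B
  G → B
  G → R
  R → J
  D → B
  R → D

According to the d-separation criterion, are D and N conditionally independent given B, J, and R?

Enumerating the 3 paths from D to N and testing each for blocking by {B, J, R}:
Path 1: D ← R → N
  R is a fork here and R is conditioned on, so the path is blocked at R.
Path 2: D → B ← G → R → N
  R is a chain here and R is conditioned on, so the path is blocked at R.
Path 3: D → B ← J ← R → N
  J is a chain here and J is conditioned on, so the path is blocked at J.
All paths are blocked; D ⊥ N | {B, J, R} holds.

Yes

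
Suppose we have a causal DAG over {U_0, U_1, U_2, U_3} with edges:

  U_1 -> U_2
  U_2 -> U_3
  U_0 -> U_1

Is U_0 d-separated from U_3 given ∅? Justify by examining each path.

No

There is one path between U_0 and U_3:
  1. U_0 → U_1 → U_2 → U_3 — U_1:chain[open]; U_2:chain[open] ⇒ active
Since the path U_0 → U_1 → U_2 → U_3 is active, U_0 and U_3 are not d-separated given ∅.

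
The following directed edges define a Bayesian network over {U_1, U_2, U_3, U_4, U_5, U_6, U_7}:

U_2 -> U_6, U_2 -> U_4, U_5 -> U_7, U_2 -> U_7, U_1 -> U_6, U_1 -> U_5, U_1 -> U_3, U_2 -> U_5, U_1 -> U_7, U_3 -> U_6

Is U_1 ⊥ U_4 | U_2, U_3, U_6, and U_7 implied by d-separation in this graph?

Yes

We examine all 6 paths between U_1 and U_4:
Path 1: U_1 → U_5 ← U_2 → U_4
  U_2 is a fork here and U_2 is conditioned on, so the path is blocked at U_2.
Path 2: U_1 → U_5 → U_7 ← U_2 → U_4
  U_2 is a fork here and U_2 is conditioned on, so the path is blocked at U_2.
Path 3: U_1 → U_6 ← U_2 → U_4
  U_2 is a fork here and U_2 is conditioned on, so the path is blocked at U_2.
Path 4: U_1 → U_7 ← U_5 ← U_2 → U_4
  U_2 is a fork here and U_2 is conditioned on, so the path is blocked at U_2.
Path 5: U_1 → U_7 ← U_2 → U_4
  U_2 is a fork here and U_2 is conditioned on, so the path is blocked at U_2.
Path 6: U_1 → U_3 → U_6 ← U_2 → U_4
  U_3 is a chain here and U_3 is conditioned on, so the path is blocked at U_3.
Since every path is blocked, d-separation holds.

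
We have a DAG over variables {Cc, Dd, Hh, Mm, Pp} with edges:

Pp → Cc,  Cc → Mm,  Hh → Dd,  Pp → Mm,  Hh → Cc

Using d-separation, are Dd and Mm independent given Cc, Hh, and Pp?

2 paths connect Dd and Mm; each must be blocked for d-separation to hold:
Path 1: Dd ← Hh → Cc → Mm
  Hh is a fork here and Hh is conditioned on, so the path is blocked at Hh.
Path 2: Dd ← Hh → Cc ← Pp → Mm
  Hh is a fork here and Hh is conditioned on, so the path is blocked at Hh.
Every path is blocked, so Dd and Mm are d-separated given {Cc, Hh, Pp}.

Yes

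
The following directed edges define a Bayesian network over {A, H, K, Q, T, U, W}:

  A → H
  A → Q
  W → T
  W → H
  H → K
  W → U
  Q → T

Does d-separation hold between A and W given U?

Yes

There are 2 undirected paths between A and W; checking each against the conditioning set {U}:
Path 1: A → Q → T ← W
  T is a collider here and neither T nor any of its descendants is conditioned on, so the collider stays closed — the path is blocked at T.
Path 2: A → H ← W
  H is a collider here and neither H nor any of its descendants is conditioned on, so the collider stays closed — the path is blocked at H.
Since every path is blocked, d-separation holds.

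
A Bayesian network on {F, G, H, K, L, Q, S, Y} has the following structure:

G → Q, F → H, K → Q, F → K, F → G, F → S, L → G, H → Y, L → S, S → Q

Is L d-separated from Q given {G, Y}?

No — L and Q are not d-separated given {G, Y}.

We examine all 6 paths between L and Q:
Path 1: L → G → Q
  G is a chain here and G is conditioned on, so the path is blocked at G.
Path 2: L → G ← F → K → Q
  G is a collider and G is conditioned on, which opens it; F is a fork and F is not conditioned on; K is a chain and K is not conditioned on — no node blocks this path, so it is active.
Path 3: L → G ← F → S → Q
  G is a collider and G is conditioned on, which opens it; F is a fork and F is not conditioned on; S is a chain and S is not conditioned on — no node blocks this path, so it is active.
Path 4: L → S → Q
  S is a chain and S is not conditioned on — no node blocks this path, so it is active.
Path 5: L → S ← F → K → Q
  S is a collider here and neither S nor any of its descendants is conditioned on, so the collider stays closed — the path is blocked at S.
Path 6: L → S ← F → G → Q
  S is a collider here and neither S nor any of its descendants is conditioned on, so the collider stays closed — the path is blocked at S.
Because an active path exists, L and Q are not d-separated.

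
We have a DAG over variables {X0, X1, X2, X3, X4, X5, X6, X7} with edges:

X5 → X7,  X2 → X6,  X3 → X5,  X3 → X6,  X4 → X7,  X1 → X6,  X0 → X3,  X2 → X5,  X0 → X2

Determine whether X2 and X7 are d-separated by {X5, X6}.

Yes

We examine all 3 paths between X2 and X7:
Path 1: X2 → X6 ← X3 → X5 → X7
  X5 is a chain here and X5 is conditioned on, so the path is blocked at X5.
Path 2: X2 → X5 → X7
  X5 is a chain here and X5 is conditioned on, so the path is blocked at X5.
Path 3: X2 ← X0 → X3 → X5 → X7
  X5 is a chain here and X5 is conditioned on, so the path is blocked at X5.
Since every path is blocked, d-separation holds.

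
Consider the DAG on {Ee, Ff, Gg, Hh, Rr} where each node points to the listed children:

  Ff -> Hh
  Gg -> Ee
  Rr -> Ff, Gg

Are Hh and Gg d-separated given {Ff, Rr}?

The only undirected path from Hh to Gg is:
  1. Hh ← Ff ← Rr → Gg — Ff:chain[blocks]; Rr:fork[blocks] ⇒ blocked
All paths are blocked; Hh ⊥ Gg | {Ff, Rr} holds.

Yes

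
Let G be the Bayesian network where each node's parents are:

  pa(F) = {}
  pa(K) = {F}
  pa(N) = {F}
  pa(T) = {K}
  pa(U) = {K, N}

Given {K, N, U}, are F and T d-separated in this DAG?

Yes

There are 2 undirected paths between F and T; checking each against the conditioning set {K, N, U}:
Path 1: F → K → T
  K is a chain here and K is conditioned on, so the path is blocked at K.
Path 2: F → N → U ← K → T
  N is a chain here and N is conditioned on, so the path is blocked at N.
All paths are blocked; F ⊥ T | {K, N, U} holds.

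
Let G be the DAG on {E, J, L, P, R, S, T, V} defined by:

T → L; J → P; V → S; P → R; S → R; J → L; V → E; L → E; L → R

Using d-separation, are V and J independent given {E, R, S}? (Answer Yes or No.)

No — V and J are not d-separated given {E, R, S}.

Enumerating the 4 paths from V to J and testing each for blocking by {E, R, S}:
  1. V → E ← L ← J — E:collider[open]; L:chain[open] ⇒ active
  2. V → E ← L → R ← P ← J — E:collider[open]; L:fork[open]; R:collider[open]; P:chain[open] ⇒ active
  3. V → S → R ← P ← J — S:chain[blocks]; R:collider[open]; P:chain[open] ⇒ blocked
  4. V → S → R ← L ← J — S:chain[blocks]; R:collider[open]; L:chain[open] ⇒ blocked
Because an active path exists, V and J are not d-separated.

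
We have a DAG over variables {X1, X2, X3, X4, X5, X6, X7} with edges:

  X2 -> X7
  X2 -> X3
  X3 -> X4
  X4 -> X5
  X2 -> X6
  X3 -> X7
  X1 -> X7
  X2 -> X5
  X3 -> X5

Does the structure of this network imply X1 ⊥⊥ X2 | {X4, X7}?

There are 4 undirected paths between X1 and X2; checking each against the conditioning set {X4, X7}:
Path 1: X1 → X7 ← X3 ← X2
  X7 is a collider and X7 is conditioned on, which opens it; X3 is a chain and X3 is not conditioned on — no node blocks this path, so it is active.
Path 2: X1 → X7 ← X3 → X5 ← X2
  X5 is a collider here and neither X5 nor any of its descendants is conditioned on, so the collider stays closed — the path is blocked at X5.
Path 3: X1 → X7 ← X3 → X4 → X5 ← X2
  X4 is a chain here and X4 is conditioned on, so the path is blocked at X4.
Path 4: X1 → X7 ← X2
  X7 is a collider and X7 is conditioned on, which opens it — no node blocks this path, so it is active.
At least one path is unblocked, so d-separation fails.

No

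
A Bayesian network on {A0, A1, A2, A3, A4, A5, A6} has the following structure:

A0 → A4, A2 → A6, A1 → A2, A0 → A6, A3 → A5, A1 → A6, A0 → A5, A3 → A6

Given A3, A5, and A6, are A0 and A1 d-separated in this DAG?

No

4 paths connect A0 and A1; each must be blocked for d-separation to hold:
Path 1: A0 → A6 ← A1
  A6 is a collider and A6 is conditioned on, which opens it — no node blocks this path, so it is active.
Path 2: A0 → A6 ← A2 ← A1
  A6 is a collider and A6 is conditioned on, which opens it; A2 is a chain and A2 is not conditioned on — no node blocks this path, so it is active.
Path 3: A0 → A5 ← A3 → A6 ← A1
  A3 is a fork here and A3 is conditioned on, so the path is blocked at A3.
Path 4: A0 → A5 ← A3 → A6 ← A2 ← A1
  A3 is a fork here and A3 is conditioned on, so the path is blocked at A3.
At least one path is unblocked, so d-separation fails.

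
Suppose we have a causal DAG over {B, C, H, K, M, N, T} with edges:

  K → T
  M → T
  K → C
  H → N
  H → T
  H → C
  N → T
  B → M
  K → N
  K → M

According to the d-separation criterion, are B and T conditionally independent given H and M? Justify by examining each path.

We examine all 6 paths between B and T:
Path 1: B → M ← K → N → T
  M is a collider and M is conditioned on, which opens it; K is a fork and K is not conditioned on; N is a chain and N is not conditioned on — no node blocks this path, so it is active.
Path 2: B → M ← K → N ← H → T
  N is a collider here and neither N nor any of its descendants is conditioned on, so the collider stays closed — the path is blocked at N.
Path 3: B → M ← K → T
  M is a collider and M is conditioned on, which opens it; K is a fork and K is not conditioned on — no node blocks this path, so it is active.
Path 4: B → M ← K → C ← H → N → T
  C is a collider here and neither C nor any of its descendants is conditioned on, so the collider stays closed — the path is blocked at C.
Path 5: B → M ← K → C ← H → T
  C is a collider here and neither C nor any of its descendants is conditioned on, so the collider stays closed — the path is blocked at C.
Path 6: B → M → T
  M is a chain here and M is conditioned on, so the path is blocked at M.
At least one path is unblocked, so d-separation fails.

No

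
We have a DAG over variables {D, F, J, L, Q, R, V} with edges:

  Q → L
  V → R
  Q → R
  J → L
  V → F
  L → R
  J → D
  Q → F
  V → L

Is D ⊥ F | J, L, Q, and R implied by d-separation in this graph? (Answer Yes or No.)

6 paths connect D and F; each must be blocked for d-separation to hold:
  1. D ← J → L ← Q → F — J:fork[blocks]; L:collider[open]; Q:fork[blocks] ⇒ blocked
  2. D ← J → L ← Q → R ← V → F — J:fork[blocks]; L:collider[open]; Q:fork[blocks]; R:collider[open]; V:fork[open] ⇒ blocked
  3. D ← J → L ← V → F — J:fork[blocks]; L:collider[open]; V:fork[open] ⇒ blocked
  4. D ← J → L ← V → R ← Q → F — J:fork[blocks]; L:collider[open]; V:fork[open]; R:collider[open]; Q:fork[blocks] ⇒ blocked
  5. D ← J → L → R ← Q → F — J:fork[blocks]; L:chain[blocks]; R:collider[open]; Q:fork[blocks] ⇒ blocked
  6. D ← J → L → R ← V → F — J:fork[blocks]; L:chain[blocks]; R:collider[open]; V:fork[open] ⇒ blocked
Every path is blocked, so D and F are d-separated given {J, L, Q, R}.

Yes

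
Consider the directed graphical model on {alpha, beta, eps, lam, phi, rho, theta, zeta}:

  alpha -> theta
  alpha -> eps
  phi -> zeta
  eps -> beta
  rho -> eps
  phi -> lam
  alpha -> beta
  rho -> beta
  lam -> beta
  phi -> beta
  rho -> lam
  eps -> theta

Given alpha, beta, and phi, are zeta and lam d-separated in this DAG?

6 paths connect zeta and lam; each must be blocked for d-separation to hold:
Path 1: zeta ← phi → beta ← alpha → eps ← rho → lam
  phi is a fork here and phi is conditioned on, so the path is blocked at phi.
Path 2: zeta ← phi → beta ← alpha → theta ← eps ← rho → lam
  phi is a fork here and phi is conditioned on, so the path is blocked at phi.
Path 3: zeta ← phi → beta ← rho → lam
  phi is a fork here and phi is conditioned on, so the path is blocked at phi.
Path 4: zeta ← phi → beta ← eps ← rho → lam
  phi is a fork here and phi is conditioned on, so the path is blocked at phi.
Path 5: zeta ← phi → beta ← lam
  phi is a fork here and phi is conditioned on, so the path is blocked at phi.
Path 6: zeta ← phi → lam
  phi is a fork here and phi is conditioned on, so the path is blocked at phi.
Every path is blocked, so zeta and lam are d-separated given {alpha, beta, phi}.

Yes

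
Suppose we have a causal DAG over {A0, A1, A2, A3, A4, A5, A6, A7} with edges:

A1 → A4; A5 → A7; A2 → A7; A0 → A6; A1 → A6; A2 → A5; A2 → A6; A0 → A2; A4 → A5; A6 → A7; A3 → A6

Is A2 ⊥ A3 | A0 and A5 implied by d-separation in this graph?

We examine all 6 paths between A2 and A3:
Path 1: A2 → A6 ← A3
  A6 is a collider here and neither A6 nor any of its descendants is conditioned on, so the collider stays closed — the path is blocked at A6.
Path 2: A2 ← A0 → A6 ← A3
  A0 is a fork here and A0 is conditioned on, so the path is blocked at A0.
Path 3: A2 → A7 ← A6 ← A3
  A7 is a collider here and neither A7 nor any of its descendants is conditioned on, so the collider stays closed — the path is blocked at A7.
Path 4: A2 → A7 ← A5 ← A4 ← A1 → A6 ← A3
  A7 is a collider here and neither A7 nor any of its descendants is conditioned on, so the collider stays closed — the path is blocked at A7.
Path 5: A2 → A5 → A7 ← A6 ← A3
  A5 is a chain here and A5 is conditioned on, so the path is blocked at A5.
Path 6: A2 → A5 ← A4 ← A1 → A6 ← A3
  A6 is a collider here and neither A6 nor any of its descendants is conditioned on, so the collider stays closed — the path is blocked at A6.
Since every path is blocked, d-separation holds.

Yes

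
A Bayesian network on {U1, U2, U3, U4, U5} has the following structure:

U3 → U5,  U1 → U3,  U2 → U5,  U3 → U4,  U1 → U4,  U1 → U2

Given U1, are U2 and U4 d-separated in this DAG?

There are 4 undirected paths between U2 and U4; checking each against the conditioning set {U1}:
Path 1: U2 ← U1 → U3 → U4
  U1 is a fork here and U1 is conditioned on, so the path is blocked at U1.
Path 2: U2 ← U1 → U4
  U1 is a fork here and U1 is conditioned on, so the path is blocked at U1.
Path 3: U2 → U5 ← U3 ← U1 → U4
  U5 is a collider here and neither U5 nor any of its descendants is conditioned on, so the collider stays closed — the path is blocked at U5.
Path 4: U2 → U5 ← U3 → U4
  U5 is a collider here and neither U5 nor any of its descendants is conditioned on, so the collider stays closed — the path is blocked at U5.
Every path is blocked, so U2 and U4 are d-separated given {U1}.

Yes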